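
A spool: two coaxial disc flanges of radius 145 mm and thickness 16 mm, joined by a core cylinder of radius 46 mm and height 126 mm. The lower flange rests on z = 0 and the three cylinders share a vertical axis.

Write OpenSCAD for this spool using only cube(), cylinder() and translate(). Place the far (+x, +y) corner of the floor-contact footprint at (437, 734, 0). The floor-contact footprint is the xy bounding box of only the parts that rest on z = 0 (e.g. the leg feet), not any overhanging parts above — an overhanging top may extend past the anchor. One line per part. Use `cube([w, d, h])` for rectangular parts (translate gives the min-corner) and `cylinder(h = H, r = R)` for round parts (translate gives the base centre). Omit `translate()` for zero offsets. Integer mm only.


translate([292, 589, 0]) cylinder(h = 16, r = 145);
translate([292, 589, 16]) cylinder(h = 126, r = 46);
translate([292, 589, 142]) cylinder(h = 16, r = 145);


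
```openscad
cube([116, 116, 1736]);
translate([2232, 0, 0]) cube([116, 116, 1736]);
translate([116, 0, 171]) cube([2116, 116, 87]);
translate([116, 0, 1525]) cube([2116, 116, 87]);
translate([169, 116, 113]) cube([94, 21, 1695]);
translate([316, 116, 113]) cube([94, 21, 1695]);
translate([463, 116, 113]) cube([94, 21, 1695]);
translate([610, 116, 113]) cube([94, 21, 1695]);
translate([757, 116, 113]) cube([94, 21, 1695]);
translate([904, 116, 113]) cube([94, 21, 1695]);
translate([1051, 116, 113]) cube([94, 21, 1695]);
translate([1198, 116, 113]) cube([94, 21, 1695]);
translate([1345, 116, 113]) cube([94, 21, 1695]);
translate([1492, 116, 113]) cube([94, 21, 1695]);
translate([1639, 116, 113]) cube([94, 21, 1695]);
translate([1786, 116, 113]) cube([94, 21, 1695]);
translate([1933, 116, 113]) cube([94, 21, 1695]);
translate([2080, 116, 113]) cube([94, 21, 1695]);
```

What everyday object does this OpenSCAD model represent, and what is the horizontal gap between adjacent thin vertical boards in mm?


A fence section. The picket gap is 53 mm.

Two posts, two rails, 14 pickets — a fence section. Span 2116 mm holds 14 pickets of 94 mm with 15 equal gaps: ⌊(2116 − 14·94) / 15⌋ = 53 mm.


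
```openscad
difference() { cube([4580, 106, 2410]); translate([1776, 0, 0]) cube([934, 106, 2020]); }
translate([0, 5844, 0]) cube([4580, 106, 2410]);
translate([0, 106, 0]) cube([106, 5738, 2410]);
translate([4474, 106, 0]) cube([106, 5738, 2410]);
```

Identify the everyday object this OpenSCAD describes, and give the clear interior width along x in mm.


A single room. The interior width is 4368 mm.

Four walls enclosing a rectangle with a door in the front wall — a room. Outside width 4580 minus two 106 mm walls gives 4368 mm.


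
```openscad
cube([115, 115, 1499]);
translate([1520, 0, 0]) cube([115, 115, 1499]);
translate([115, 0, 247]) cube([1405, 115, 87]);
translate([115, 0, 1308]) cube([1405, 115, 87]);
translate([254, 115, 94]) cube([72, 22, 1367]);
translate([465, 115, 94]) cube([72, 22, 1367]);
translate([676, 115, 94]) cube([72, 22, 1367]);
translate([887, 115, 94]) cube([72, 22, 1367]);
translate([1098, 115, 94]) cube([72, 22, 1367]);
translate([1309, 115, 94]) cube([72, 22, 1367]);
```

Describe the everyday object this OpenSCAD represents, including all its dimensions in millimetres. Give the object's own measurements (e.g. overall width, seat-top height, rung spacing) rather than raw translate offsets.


A fence section. Two 115×115 mm posts, 1499 mm tall, stand on the floor with a clear span of 1405 mm between their inner faces. Two horizontal rails of 115×87 mm section span the gap between the posts with their undersides at z = 247 mm and z = 1308 mm, flush with the posts' −y face. 6 pickets, each 72 mm wide, 22 mm thick and 1367 mm tall, are fixed to the +y face of the rails with their bottoms at z = 94 mm, spaced across the span with a 139 mm gap after the −x post and between neighbouring pickets and before the +x post.


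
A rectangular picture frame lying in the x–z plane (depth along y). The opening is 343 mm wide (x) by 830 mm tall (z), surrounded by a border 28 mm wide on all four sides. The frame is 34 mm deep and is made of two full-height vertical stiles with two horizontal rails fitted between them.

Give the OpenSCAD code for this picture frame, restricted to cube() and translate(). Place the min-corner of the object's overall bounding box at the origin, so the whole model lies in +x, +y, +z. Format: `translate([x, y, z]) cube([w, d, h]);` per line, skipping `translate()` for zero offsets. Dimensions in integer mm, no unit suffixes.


cube([28, 34, 886]);
translate([371, 0, 0]) cube([28, 34, 886]);
translate([28, 0, 0]) cube([343, 34, 28]);
translate([28, 0, 858]) cube([343, 34, 28]);


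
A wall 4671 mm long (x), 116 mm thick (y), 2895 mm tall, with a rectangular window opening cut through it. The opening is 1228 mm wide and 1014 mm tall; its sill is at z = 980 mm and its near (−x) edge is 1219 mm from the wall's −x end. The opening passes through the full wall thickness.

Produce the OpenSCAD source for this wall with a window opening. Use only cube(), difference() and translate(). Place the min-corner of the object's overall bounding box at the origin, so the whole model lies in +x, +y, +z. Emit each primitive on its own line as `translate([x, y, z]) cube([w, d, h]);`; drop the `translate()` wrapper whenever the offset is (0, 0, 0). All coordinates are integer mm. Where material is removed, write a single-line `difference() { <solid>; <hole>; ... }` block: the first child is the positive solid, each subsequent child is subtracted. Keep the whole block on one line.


difference() { cube([4671, 116, 2895]); translate([1219, 0, 980]) cube([1228, 116, 1014]); }


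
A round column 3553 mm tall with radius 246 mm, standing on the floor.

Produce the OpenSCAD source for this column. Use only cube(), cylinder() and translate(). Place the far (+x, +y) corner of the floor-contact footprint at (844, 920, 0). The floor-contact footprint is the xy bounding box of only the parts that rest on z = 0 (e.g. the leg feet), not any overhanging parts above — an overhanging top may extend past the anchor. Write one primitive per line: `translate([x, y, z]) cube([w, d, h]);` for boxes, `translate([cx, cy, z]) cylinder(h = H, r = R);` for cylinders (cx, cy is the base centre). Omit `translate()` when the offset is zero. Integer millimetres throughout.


translate([598, 674, 0]) cylinder(h = 3553, r = 246);


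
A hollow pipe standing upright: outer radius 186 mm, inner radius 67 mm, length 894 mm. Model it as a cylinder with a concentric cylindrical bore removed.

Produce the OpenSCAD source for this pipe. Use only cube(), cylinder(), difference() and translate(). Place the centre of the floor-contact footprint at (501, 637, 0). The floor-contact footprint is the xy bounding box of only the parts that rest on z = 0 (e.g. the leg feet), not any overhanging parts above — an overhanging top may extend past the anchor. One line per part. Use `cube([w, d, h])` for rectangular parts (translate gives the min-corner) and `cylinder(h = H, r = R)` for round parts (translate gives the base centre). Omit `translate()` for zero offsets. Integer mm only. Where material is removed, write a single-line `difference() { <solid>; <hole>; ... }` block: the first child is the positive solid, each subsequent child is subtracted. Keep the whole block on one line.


difference() { translate([501, 637, 0]) cylinder(h = 894, r = 186); translate([501, 637, 0]) cylinder(h = 894, r = 67); }


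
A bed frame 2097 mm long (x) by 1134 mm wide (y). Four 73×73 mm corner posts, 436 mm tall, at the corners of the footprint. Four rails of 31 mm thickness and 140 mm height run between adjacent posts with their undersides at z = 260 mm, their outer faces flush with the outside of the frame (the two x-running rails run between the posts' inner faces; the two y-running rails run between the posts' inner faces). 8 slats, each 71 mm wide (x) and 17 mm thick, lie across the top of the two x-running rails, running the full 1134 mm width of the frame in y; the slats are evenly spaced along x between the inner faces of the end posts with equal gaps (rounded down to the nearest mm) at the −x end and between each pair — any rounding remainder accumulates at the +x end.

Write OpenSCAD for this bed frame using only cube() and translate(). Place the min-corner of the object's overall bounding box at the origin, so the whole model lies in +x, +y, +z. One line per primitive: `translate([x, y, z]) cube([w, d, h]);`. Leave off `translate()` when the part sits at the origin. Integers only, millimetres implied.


cube([73, 73, 436]);
translate([0, 1061, 0]) cube([73, 73, 436]);
translate([2024, 0, 0]) cube([73, 73, 436]);
translate([2024, 1061, 0]) cube([73, 73, 436]);
translate([73, 0, 260]) cube([1951, 31, 140]);
translate([73, 1103, 260]) cube([1951, 31, 140]);
translate([0, 73, 260]) cube([31, 988, 140]);
translate([2066, 73, 260]) cube([31, 988, 140]);
translate([226, 0, 400]) cube([71, 1134, 17]);
translate([450, 0, 400]) cube([71, 1134, 17]);
translate([674, 0, 400]) cube([71, 1134, 17]);
translate([898, 0, 400]) cube([71, 1134, 17]);
translate([1122, 0, 400]) cube([71, 1134, 17]);
translate([1346, 0, 400]) cube([71, 1134, 17]);
translate([1570, 0, 400]) cube([71, 1134, 17]);
translate([1794, 0, 400]) cube([71, 1134, 17]);


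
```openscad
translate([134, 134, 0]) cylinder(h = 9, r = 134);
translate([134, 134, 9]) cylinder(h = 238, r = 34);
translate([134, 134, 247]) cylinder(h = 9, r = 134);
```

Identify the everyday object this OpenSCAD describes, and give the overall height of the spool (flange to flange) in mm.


A spool. The overall height is 256 mm.

Three coaxial cylinders, large–small–large — a spool. Two 9 mm flanges and a 238 mm core give 9 + 238 + 9 = 256 mm.


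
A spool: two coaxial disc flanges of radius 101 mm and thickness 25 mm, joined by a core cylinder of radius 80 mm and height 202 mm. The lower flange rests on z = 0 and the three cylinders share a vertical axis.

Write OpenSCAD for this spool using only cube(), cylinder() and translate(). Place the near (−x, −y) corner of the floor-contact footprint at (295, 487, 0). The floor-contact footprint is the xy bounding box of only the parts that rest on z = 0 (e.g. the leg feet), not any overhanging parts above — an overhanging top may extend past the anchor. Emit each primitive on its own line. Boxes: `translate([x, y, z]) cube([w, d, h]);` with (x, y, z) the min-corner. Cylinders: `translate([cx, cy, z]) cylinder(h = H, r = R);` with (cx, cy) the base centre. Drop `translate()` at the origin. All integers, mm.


translate([396, 588, 0]) cylinder(h = 25, r = 101);
translate([396, 588, 25]) cylinder(h = 202, r = 80);
translate([396, 588, 227]) cylinder(h = 25, r = 101);


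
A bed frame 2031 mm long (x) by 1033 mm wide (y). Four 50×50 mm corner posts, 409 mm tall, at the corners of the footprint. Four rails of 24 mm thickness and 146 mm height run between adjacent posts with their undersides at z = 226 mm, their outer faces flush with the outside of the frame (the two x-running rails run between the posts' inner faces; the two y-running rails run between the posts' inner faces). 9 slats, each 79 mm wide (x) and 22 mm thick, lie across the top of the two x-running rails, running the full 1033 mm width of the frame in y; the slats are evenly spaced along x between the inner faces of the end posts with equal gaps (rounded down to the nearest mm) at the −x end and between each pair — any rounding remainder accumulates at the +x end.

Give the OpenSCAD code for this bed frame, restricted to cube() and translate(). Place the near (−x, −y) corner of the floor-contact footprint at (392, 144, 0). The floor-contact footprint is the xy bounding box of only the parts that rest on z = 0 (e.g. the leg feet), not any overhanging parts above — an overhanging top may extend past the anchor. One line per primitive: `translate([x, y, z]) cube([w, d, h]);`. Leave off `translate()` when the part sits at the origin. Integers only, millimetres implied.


translate([392, 144, 0]) cube([50, 50, 409]);
translate([392, 1127, 0]) cube([50, 50, 409]);
translate([2373, 144, 0]) cube([50, 50, 409]);
translate([2373, 1127, 0]) cube([50, 50, 409]);
translate([442, 144, 226]) cube([1931, 24, 146]);
translate([442, 1153, 226]) cube([1931, 24, 146]);
translate([392, 194, 226]) cube([24, 933, 146]);
translate([2399, 194, 226]) cube([24, 933, 146]);
translate([564, 144, 372]) cube([79, 1033, 22]);
translate([765, 144, 372]) cube([79, 1033, 22]);
translate([966, 144, 372]) cube([79, 1033, 22]);
translate([1167, 144, 372]) cube([79, 1033, 22]);
translate([1368, 144, 372]) cube([79, 1033, 22]);
translate([1569, 144, 372]) cube([79, 1033, 22]);
translate([1770, 144, 372]) cube([79, 1033, 22]);
translate([1971, 144, 372]) cube([79, 1033, 22]);
translate([2172, 144, 372]) cube([79, 1033, 22]);


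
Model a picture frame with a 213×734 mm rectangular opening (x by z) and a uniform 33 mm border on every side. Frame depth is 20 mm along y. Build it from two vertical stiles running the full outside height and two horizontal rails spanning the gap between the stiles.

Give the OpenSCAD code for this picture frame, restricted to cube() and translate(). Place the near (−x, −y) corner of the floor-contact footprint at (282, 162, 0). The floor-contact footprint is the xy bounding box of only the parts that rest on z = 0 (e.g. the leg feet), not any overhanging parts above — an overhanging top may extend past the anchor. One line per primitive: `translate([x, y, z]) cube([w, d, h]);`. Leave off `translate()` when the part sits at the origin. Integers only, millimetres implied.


translate([282, 162, 0]) cube([33, 20, 800]);
translate([528, 162, 0]) cube([33, 20, 800]);
translate([315, 162, 0]) cube([213, 20, 33]);
translate([315, 162, 767]) cube([213, 20, 33]);


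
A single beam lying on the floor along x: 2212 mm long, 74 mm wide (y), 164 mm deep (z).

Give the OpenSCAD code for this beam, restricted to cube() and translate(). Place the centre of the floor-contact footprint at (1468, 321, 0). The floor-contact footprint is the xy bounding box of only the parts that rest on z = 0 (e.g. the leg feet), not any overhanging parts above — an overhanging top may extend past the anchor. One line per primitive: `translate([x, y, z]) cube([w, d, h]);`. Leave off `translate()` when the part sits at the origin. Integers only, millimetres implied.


translate([362, 284, 0]) cube([2212, 74, 164]);


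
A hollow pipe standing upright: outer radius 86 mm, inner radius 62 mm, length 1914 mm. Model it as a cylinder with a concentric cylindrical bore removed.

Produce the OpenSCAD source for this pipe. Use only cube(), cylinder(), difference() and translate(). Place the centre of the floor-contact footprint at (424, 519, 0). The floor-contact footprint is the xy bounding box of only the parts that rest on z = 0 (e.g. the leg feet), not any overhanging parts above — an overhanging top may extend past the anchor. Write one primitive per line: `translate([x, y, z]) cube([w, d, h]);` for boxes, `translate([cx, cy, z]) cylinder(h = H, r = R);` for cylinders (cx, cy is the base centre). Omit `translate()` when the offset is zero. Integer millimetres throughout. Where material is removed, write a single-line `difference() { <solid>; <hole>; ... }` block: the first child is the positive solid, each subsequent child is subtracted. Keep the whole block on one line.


difference() { translate([424, 519, 0]) cylinder(h = 1914, r = 86); translate([424, 519, 0]) cylinder(h = 1914, r = 62); }


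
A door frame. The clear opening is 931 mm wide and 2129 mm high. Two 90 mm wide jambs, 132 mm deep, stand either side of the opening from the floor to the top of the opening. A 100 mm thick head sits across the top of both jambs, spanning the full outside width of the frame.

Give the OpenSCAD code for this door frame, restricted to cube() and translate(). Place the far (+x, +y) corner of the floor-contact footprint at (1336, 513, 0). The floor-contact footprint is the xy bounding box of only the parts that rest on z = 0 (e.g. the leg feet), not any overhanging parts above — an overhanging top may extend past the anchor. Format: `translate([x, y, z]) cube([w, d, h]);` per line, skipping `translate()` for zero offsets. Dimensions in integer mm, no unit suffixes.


translate([225, 381, 0]) cube([90, 132, 2129]);
translate([1246, 381, 0]) cube([90, 132, 2129]);
translate([225, 381, 2129]) cube([1111, 132, 100]);


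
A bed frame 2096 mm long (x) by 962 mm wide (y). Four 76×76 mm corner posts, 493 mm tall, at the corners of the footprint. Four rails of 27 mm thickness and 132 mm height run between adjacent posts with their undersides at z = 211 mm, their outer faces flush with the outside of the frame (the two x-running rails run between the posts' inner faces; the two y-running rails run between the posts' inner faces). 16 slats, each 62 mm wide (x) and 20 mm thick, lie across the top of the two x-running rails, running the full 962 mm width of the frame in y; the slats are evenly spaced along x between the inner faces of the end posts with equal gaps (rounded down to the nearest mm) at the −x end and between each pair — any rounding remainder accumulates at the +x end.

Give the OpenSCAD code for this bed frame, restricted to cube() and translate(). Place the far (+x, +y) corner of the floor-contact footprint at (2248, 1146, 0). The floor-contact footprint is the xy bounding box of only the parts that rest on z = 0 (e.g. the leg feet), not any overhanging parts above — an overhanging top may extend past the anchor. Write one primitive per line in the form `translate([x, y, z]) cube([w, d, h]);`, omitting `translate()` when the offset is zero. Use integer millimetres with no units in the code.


translate([152, 184, 0]) cube([76, 76, 493]);
translate([152, 1070, 0]) cube([76, 76, 493]);
translate([2172, 184, 0]) cube([76, 76, 493]);
translate([2172, 1070, 0]) cube([76, 76, 493]);
translate([228, 184, 211]) cube([1944, 27, 132]);
translate([228, 1119, 211]) cube([1944, 27, 132]);
translate([152, 260, 211]) cube([27, 810, 132]);
translate([2221, 260, 211]) cube([27, 810, 132]);
translate([284, 184, 343]) cube([62, 962, 20]);
translate([402, 184, 343]) cube([62, 962, 20]);
translate([520, 184, 343]) cube([62, 962, 20]);
translate([638, 184, 343]) cube([62, 962, 20]);
translate([756, 184, 343]) cube([62, 962, 20]);
translate([874, 184, 343]) cube([62, 962, 20]);
translate([992, 184, 343]) cube([62, 962, 20]);
translate([1110, 184, 343]) cube([62, 962, 20]);
translate([1228, 184, 343]) cube([62, 962, 20]);
translate([1346, 184, 343]) cube([62, 962, 20]);
translate([1464, 184, 343]) cube([62, 962, 20]);
translate([1582, 184, 343]) cube([62, 962, 20]);
translate([1700, 184, 343]) cube([62, 962, 20]);
translate([1818, 184, 343]) cube([62, 962, 20]);
translate([1936, 184, 343]) cube([62, 962, 20]);
translate([2054, 184, 343]) cube([62, 962, 20]);


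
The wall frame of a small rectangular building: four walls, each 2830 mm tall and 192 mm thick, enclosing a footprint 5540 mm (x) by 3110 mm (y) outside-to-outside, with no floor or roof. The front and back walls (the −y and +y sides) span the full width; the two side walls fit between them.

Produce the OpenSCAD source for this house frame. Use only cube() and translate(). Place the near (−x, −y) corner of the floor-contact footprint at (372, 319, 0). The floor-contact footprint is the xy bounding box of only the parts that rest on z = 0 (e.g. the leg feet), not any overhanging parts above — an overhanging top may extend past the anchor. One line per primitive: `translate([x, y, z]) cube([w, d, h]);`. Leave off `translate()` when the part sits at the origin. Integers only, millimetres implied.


translate([372, 319, 0]) cube([5540, 192, 2830]);
translate([372, 3237, 0]) cube([5540, 192, 2830]);
translate([372, 511, 0]) cube([192, 2726, 2830]);
translate([5720, 511, 0]) cube([192, 2726, 2830]);


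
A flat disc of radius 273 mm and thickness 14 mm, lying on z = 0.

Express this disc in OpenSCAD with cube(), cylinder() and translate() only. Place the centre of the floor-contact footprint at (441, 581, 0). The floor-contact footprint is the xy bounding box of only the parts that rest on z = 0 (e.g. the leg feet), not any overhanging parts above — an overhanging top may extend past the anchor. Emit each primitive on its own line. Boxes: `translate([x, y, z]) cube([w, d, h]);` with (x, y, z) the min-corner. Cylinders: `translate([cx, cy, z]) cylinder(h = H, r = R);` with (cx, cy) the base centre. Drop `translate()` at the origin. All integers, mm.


translate([441, 581, 0]) cylinder(h = 14, r = 273);


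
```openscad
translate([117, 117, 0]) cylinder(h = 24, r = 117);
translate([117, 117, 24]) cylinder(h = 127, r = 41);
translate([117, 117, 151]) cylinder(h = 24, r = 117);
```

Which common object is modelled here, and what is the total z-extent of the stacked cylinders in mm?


A spool. The overall height is 175 mm.

Three coaxial cylinders, large–small–large — a spool. Two 24 mm flanges and a 127 mm core give 24 + 127 + 24 = 175 mm.


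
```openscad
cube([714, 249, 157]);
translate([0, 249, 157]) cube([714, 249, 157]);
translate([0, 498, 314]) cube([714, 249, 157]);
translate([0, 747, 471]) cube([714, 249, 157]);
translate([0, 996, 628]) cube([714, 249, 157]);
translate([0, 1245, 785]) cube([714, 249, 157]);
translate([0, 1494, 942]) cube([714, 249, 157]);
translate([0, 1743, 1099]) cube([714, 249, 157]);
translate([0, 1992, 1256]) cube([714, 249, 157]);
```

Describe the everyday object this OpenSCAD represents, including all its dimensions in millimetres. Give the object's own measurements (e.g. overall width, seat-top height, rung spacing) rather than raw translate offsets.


A straight staircase of 9 solid steps. Each step is 714 mm wide (x), 249 mm deep (y, the going) and 157 mm tall (the rise). The first step rests on the floor; each subsequent step sits one going further in +y and one rise higher in +z, directly behind and above the previous step with no overlap.


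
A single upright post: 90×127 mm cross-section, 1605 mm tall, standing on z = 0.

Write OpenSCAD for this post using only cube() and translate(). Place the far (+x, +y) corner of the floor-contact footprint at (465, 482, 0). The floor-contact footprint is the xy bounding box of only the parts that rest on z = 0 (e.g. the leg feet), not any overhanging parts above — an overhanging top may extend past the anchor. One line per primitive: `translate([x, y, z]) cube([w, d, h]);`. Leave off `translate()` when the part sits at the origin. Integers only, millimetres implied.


translate([375, 355, 0]) cube([90, 127, 1605]);


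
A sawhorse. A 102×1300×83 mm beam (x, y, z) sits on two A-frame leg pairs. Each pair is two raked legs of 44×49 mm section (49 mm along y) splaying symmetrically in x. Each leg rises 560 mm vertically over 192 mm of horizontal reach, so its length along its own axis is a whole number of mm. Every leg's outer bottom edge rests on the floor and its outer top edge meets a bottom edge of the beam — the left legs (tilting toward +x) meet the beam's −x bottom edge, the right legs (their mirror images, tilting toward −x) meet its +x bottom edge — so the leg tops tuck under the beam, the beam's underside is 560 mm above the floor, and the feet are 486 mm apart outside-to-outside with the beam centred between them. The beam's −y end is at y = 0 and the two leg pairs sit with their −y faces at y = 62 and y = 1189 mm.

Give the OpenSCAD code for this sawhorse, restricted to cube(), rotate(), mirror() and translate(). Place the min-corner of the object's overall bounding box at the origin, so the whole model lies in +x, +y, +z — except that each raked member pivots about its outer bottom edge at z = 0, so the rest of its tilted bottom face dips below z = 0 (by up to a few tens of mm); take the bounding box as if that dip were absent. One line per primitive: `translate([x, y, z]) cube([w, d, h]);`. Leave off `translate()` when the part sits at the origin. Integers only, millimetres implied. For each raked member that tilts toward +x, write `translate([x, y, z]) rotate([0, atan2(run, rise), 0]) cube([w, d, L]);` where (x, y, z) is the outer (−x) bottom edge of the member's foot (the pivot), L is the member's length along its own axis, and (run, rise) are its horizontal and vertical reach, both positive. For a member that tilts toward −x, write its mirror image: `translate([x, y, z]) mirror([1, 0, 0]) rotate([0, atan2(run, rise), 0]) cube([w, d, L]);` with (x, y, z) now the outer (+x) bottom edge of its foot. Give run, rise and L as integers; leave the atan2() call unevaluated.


translate([192, 0, 560]) cube([102, 1300, 83]);
translate([0, 62, 0]) rotate([0, atan2(192, 560), 0]) cube([44, 49, 592]);
translate([486, 62, 0]) mirror([1, 0, 0]) rotate([0, atan2(192, 560), 0]) cube([44, 49, 592]);
translate([0, 1189, 0]) rotate([0, atan2(192, 560), 0]) cube([44, 49, 592]);
translate([486, 1189, 0]) mirror([1, 0, 0]) rotate([0, atan2(192, 560), 0]) cube([44, 49, 592]);


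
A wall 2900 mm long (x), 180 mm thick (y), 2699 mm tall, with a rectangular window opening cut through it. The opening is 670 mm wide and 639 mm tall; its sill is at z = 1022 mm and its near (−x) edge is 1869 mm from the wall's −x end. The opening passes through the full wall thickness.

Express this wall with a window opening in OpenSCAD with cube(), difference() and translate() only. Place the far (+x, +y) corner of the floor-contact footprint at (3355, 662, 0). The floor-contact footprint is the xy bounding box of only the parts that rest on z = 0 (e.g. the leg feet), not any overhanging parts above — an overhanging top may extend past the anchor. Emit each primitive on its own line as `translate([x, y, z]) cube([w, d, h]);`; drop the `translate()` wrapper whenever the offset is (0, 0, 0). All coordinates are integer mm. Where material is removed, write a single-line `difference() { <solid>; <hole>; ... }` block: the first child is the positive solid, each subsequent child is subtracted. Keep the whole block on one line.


difference() { translate([455, 482, 0]) cube([2900, 180, 2699]); translate([2324, 482, 1022]) cube([670, 180, 639]); }


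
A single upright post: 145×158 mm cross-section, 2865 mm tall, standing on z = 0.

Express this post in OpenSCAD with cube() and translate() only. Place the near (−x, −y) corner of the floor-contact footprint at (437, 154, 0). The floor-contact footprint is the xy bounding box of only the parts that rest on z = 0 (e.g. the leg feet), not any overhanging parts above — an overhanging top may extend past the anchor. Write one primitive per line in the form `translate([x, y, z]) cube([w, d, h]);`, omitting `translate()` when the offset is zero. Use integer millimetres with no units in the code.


translate([437, 154, 0]) cube([145, 158, 2865]);


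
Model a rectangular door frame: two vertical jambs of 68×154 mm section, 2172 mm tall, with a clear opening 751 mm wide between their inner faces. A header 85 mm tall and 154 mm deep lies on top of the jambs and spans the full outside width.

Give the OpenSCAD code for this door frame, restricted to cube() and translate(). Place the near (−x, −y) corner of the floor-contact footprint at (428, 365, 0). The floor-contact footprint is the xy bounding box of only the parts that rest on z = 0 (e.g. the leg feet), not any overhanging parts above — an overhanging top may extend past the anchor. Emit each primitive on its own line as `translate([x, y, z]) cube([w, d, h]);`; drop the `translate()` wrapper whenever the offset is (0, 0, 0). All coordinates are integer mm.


translate([428, 365, 0]) cube([68, 154, 2172]);
translate([1247, 365, 0]) cube([68, 154, 2172]);
translate([428, 365, 2172]) cube([887, 154, 85]);


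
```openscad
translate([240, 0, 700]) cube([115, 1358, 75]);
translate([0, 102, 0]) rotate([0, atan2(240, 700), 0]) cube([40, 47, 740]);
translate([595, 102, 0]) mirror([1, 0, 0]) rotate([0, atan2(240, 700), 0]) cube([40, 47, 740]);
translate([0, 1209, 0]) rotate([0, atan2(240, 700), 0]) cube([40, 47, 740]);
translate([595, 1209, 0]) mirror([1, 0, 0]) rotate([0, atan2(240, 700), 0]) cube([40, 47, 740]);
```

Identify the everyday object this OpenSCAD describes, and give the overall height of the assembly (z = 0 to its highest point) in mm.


A sawhorse. The overall height is 775 mm.

A beam across two mirrored pairs of raked legs — a sawhorse. The beam's underside is at z = 700 (matching the legs' vertical rise in atan2(240, 700)) and the beam is 75 mm tall, so its top is at 700 + 75 = 775 mm. The raked legs top out at the beam's underside, so that is the highest point.


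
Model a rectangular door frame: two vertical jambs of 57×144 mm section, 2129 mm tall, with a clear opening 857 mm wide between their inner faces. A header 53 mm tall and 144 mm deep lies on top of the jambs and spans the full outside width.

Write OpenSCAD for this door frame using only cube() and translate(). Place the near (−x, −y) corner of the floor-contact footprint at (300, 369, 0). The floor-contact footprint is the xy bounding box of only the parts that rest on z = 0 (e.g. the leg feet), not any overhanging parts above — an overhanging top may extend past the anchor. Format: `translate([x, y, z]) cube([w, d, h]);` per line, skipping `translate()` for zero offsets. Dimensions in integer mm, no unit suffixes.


translate([300, 369, 0]) cube([57, 144, 2129]);
translate([1214, 369, 0]) cube([57, 144, 2129]);
translate([300, 369, 2129]) cube([971, 144, 53]);


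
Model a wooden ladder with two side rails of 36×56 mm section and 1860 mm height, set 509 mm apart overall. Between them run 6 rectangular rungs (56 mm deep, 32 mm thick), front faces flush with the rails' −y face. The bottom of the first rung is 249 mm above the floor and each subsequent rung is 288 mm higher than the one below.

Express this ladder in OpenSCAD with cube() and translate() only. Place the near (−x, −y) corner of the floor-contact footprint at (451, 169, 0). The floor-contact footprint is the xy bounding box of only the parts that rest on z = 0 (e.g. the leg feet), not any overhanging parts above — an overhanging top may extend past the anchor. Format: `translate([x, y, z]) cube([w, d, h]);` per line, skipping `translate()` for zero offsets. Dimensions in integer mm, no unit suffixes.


translate([451, 169, 0]) cube([36, 56, 1860]);
translate([924, 169, 0]) cube([36, 56, 1860]);
translate([487, 169, 249]) cube([437, 56, 32]);
translate([487, 169, 537]) cube([437, 56, 32]);
translate([487, 169, 825]) cube([437, 56, 32]);
translate([487, 169, 1113]) cube([437, 56, 32]);
translate([487, 169, 1401]) cube([437, 56, 32]);
translate([487, 169, 1689]) cube([437, 56, 32]);


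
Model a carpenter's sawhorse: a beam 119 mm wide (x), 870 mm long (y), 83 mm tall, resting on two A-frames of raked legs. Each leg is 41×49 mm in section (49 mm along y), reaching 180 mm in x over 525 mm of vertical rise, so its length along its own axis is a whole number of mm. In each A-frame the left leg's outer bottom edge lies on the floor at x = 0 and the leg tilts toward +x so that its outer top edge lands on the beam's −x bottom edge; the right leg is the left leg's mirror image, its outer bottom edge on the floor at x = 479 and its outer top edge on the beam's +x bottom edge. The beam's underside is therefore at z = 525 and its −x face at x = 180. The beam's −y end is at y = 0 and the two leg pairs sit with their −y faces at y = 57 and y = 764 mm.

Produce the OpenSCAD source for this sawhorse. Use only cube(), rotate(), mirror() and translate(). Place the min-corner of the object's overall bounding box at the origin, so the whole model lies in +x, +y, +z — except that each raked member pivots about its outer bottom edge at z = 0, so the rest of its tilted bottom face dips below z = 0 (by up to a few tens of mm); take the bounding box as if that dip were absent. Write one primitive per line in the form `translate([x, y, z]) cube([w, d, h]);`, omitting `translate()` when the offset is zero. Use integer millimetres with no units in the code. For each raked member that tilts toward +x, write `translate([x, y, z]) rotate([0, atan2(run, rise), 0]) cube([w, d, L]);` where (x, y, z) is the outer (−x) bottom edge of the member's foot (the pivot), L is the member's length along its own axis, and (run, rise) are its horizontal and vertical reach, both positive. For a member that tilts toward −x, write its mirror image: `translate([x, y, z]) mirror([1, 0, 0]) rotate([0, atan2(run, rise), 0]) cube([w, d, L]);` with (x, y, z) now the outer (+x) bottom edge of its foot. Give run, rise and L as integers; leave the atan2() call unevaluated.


translate([180, 0, 525]) cube([119, 870, 83]);
translate([0, 57, 0]) rotate([0, atan2(180, 525), 0]) cube([41, 49, 555]);
translate([479, 57, 0]) mirror([1, 0, 0]) rotate([0, atan2(180, 525), 0]) cube([41, 49, 555]);
translate([0, 764, 0]) rotate([0, atan2(180, 525), 0]) cube([41, 49, 555]);
translate([479, 764, 0]) mirror([1, 0, 0]) rotate([0, atan2(180, 525), 0]) cube([41, 49, 555]);


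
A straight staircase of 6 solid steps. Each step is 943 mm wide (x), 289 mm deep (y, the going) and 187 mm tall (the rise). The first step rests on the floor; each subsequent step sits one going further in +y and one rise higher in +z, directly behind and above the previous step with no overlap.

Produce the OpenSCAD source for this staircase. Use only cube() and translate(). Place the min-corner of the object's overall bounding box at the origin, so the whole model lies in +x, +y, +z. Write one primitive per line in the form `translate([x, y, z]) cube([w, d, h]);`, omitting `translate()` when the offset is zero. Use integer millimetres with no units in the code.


cube([943, 289, 187]);
translate([0, 289, 187]) cube([943, 289, 187]);
translate([0, 578, 374]) cube([943, 289, 187]);
translate([0, 867, 561]) cube([943, 289, 187]);
translate([0, 1156, 748]) cube([943, 289, 187]);
translate([0, 1445, 935]) cube([943, 289, 187]);


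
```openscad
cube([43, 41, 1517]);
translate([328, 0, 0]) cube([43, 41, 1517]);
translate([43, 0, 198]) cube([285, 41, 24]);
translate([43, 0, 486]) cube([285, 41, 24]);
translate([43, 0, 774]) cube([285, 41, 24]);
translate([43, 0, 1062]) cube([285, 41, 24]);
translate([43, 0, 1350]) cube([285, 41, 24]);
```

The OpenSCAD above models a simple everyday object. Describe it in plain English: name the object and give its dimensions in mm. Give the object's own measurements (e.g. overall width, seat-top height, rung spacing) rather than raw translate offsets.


A straight ladder. Two 43×41 mm vertical rails, 1517 mm tall, stand 371 mm apart (outside-to-outside) with their front faces coplanar on the −y side. 5 rungs, each 41 mm deep and 24 mm tall, span between the inner faces of the rails, front faces flush with the rails. The lowest rung's underside is at z = 198 mm and rungs are spaced 288 mm apart (underside to underside).


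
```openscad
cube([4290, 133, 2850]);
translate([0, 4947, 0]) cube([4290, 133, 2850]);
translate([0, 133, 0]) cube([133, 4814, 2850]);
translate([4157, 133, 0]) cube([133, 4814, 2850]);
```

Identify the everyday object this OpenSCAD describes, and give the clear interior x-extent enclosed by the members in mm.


A house (or room) frame. The interior width is 4024 mm.

Four 2850 mm walls enclosing a rectangle with no floor or roof — a room or house frame. Outside width is 4290 mm and wall thickness is 133 mm, so the interior width is 4290 − 2 × 133 = 4024 mm.


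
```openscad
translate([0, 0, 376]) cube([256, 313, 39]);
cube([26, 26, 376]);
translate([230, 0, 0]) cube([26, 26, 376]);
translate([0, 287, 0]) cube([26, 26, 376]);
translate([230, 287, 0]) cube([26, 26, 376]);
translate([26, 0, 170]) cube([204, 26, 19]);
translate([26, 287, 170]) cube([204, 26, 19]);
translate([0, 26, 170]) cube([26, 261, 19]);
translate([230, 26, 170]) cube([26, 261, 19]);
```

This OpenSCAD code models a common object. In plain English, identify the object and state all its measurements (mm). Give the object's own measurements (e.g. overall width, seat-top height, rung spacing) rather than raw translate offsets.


A simple wooden stool: a rectangular seat 256 mm (x) by 313 mm (y), 39 mm thick, top face at z = 415 mm, on four square legs, each 26×26 mm in cross-section. The legs rest on z = 0, each flush with a corner of the seat. Four stretchers, 26 mm wide and 19 mm tall, connect adjacent legs with their undersides at z = 170 mm, each running between the inner faces of the legs it joins and aligned with the legs' outer faces on the other axis.


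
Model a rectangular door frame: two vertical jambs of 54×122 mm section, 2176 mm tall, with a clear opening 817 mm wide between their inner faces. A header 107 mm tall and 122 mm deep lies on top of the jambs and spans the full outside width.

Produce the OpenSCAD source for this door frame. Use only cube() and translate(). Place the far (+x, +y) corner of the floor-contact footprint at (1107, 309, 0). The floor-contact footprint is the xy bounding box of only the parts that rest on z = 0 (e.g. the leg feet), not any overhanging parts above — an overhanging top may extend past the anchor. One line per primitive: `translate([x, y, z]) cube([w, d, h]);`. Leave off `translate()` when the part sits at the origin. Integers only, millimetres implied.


translate([182, 187, 0]) cube([54, 122, 2176]);
translate([1053, 187, 0]) cube([54, 122, 2176]);
translate([182, 187, 2176]) cube([925, 122, 107]);


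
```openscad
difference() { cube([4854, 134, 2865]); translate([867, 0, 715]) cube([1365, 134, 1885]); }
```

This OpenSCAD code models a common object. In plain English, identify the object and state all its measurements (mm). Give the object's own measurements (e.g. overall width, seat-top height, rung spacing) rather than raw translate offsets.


A wall 4854 mm long (x), 134 mm thick (y), 2865 mm tall, with a rectangular window opening cut through it. The opening is 1365 mm wide and 1885 mm tall; its sill is at z = 715 mm and its near (−x) edge is 867 mm from the wall's −x end. The opening passes through the full wall thickness.


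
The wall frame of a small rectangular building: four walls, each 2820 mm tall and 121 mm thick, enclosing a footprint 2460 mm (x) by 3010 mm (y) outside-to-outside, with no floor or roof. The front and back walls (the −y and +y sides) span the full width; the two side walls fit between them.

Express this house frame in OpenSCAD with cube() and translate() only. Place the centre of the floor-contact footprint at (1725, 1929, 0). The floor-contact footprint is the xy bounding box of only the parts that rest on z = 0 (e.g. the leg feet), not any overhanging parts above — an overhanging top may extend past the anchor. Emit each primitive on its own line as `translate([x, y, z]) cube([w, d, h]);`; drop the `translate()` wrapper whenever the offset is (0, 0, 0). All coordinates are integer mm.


translate([495, 424, 0]) cube([2460, 121, 2820]);
translate([495, 3313, 0]) cube([2460, 121, 2820]);
translate([495, 545, 0]) cube([121, 2768, 2820]);
translate([2834, 545, 0]) cube([121, 2768, 2820]);


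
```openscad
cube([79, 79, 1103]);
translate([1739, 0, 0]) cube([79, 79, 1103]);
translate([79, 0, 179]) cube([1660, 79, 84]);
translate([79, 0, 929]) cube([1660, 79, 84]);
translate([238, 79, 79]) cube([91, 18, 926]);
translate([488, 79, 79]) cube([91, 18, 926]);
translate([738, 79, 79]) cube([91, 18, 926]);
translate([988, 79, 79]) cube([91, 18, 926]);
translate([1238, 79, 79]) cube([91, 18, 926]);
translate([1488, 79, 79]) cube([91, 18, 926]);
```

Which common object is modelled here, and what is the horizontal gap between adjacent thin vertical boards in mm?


A fence section. The picket gap is 159 mm.

Two posts, two rails, 6 pickets — a fence section. Span 1660 mm holds 6 pickets of 91 mm with 7 equal gaps: ⌊(1660 − 6·91) / 7⌋ = 159 mm.


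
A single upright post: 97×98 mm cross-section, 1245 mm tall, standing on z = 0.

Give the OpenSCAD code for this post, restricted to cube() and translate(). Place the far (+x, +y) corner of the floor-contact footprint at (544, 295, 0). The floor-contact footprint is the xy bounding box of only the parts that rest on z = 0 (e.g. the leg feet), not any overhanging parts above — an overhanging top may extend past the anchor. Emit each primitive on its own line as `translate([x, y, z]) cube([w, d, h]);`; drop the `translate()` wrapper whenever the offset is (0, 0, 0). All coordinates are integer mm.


translate([447, 197, 0]) cube([97, 98, 1245]);
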